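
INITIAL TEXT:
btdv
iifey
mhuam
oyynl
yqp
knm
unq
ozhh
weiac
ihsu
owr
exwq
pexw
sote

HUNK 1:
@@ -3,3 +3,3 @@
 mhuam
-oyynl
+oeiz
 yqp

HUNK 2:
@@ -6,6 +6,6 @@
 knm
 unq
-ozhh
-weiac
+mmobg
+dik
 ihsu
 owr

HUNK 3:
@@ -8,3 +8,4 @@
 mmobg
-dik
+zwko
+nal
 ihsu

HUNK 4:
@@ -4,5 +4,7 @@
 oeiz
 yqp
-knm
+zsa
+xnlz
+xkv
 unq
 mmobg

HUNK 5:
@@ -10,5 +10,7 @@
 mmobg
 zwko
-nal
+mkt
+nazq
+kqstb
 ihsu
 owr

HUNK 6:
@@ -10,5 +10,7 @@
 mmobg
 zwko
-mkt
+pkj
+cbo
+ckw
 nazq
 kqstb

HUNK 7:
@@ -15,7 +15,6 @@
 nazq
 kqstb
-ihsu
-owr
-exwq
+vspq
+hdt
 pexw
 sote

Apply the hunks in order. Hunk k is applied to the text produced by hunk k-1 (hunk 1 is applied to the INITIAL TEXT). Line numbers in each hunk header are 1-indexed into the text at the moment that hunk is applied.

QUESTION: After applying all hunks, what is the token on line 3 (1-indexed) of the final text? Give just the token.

Hunk 1: at line 3 remove [oyynl] add [oeiz] -> 14 lines: btdv iifey mhuam oeiz yqp knm unq ozhh weiac ihsu owr exwq pexw sote
Hunk 2: at line 6 remove [ozhh,weiac] add [mmobg,dik] -> 14 lines: btdv iifey mhuam oeiz yqp knm unq mmobg dik ihsu owr exwq pexw sote
Hunk 3: at line 8 remove [dik] add [zwko,nal] -> 15 lines: btdv iifey mhuam oeiz yqp knm unq mmobg zwko nal ihsu owr exwq pexw sote
Hunk 4: at line 4 remove [knm] add [zsa,xnlz,xkv] -> 17 lines: btdv iifey mhuam oeiz yqp zsa xnlz xkv unq mmobg zwko nal ihsu owr exwq pexw sote
Hunk 5: at line 10 remove [nal] add [mkt,nazq,kqstb] -> 19 lines: btdv iifey mhuam oeiz yqp zsa xnlz xkv unq mmobg zwko mkt nazq kqstb ihsu owr exwq pexw sote
Hunk 6: at line 10 remove [mkt] add [pkj,cbo,ckw] -> 21 lines: btdv iifey mhuam oeiz yqp zsa xnlz xkv unq mmobg zwko pkj cbo ckw nazq kqstb ihsu owr exwq pexw sote
Hunk 7: at line 15 remove [ihsu,owr,exwq] add [vspq,hdt] -> 20 lines: btdv iifey mhuam oeiz yqp zsa xnlz xkv unq mmobg zwko pkj cbo ckw nazq kqstb vspq hdt pexw sote
Final line 3: mhuam

Answer: mhuam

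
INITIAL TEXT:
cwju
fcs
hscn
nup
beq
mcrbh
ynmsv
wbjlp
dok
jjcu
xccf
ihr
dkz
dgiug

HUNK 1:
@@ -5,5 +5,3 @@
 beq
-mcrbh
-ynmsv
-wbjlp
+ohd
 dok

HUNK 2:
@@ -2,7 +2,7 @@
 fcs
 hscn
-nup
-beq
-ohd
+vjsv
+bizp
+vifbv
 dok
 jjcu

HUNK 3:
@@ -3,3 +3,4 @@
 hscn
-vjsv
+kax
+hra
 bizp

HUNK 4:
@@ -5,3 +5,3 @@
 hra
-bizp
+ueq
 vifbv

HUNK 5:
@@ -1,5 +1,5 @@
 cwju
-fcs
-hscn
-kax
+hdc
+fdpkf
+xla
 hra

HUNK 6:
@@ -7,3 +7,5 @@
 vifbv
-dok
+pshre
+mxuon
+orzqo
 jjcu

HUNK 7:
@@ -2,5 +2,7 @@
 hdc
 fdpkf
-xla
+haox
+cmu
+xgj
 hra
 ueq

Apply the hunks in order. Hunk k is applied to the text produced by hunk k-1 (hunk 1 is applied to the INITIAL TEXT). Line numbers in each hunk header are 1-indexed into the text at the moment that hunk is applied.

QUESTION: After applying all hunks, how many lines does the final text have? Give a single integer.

Hunk 1: at line 5 remove [mcrbh,ynmsv,wbjlp] add [ohd] -> 12 lines: cwju fcs hscn nup beq ohd dok jjcu xccf ihr dkz dgiug
Hunk 2: at line 2 remove [nup,beq,ohd] add [vjsv,bizp,vifbv] -> 12 lines: cwju fcs hscn vjsv bizp vifbv dok jjcu xccf ihr dkz dgiug
Hunk 3: at line 3 remove [vjsv] add [kax,hra] -> 13 lines: cwju fcs hscn kax hra bizp vifbv dok jjcu xccf ihr dkz dgiug
Hunk 4: at line 5 remove [bizp] add [ueq] -> 13 lines: cwju fcs hscn kax hra ueq vifbv dok jjcu xccf ihr dkz dgiug
Hunk 5: at line 1 remove [fcs,hscn,kax] add [hdc,fdpkf,xla] -> 13 lines: cwju hdc fdpkf xla hra ueq vifbv dok jjcu xccf ihr dkz dgiug
Hunk 6: at line 7 remove [dok] add [pshre,mxuon,orzqo] -> 15 lines: cwju hdc fdpkf xla hra ueq vifbv pshre mxuon orzqo jjcu xccf ihr dkz dgiug
Hunk 7: at line 2 remove [xla] add [haox,cmu,xgj] -> 17 lines: cwju hdc fdpkf haox cmu xgj hra ueq vifbv pshre mxuon orzqo jjcu xccf ihr dkz dgiug
Final line count: 17

Answer: 17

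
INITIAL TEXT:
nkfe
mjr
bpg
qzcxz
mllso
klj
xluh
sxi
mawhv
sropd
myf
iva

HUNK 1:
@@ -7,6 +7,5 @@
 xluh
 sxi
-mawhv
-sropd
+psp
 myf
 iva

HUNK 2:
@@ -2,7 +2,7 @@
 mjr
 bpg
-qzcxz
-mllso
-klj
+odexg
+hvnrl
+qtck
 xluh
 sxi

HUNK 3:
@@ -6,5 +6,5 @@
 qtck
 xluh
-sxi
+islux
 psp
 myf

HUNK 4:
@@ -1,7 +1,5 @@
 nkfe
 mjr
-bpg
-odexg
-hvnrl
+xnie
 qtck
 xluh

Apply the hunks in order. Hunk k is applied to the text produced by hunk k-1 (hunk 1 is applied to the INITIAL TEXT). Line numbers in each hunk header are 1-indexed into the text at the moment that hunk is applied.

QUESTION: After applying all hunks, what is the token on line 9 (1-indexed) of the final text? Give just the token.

Answer: iva

Derivation:
Hunk 1: at line 7 remove [mawhv,sropd] add [psp] -> 11 lines: nkfe mjr bpg qzcxz mllso klj xluh sxi psp myf iva
Hunk 2: at line 2 remove [qzcxz,mllso,klj] add [odexg,hvnrl,qtck] -> 11 lines: nkfe mjr bpg odexg hvnrl qtck xluh sxi psp myf iva
Hunk 3: at line 6 remove [sxi] add [islux] -> 11 lines: nkfe mjr bpg odexg hvnrl qtck xluh islux psp myf iva
Hunk 4: at line 1 remove [bpg,odexg,hvnrl] add [xnie] -> 9 lines: nkfe mjr xnie qtck xluh islux psp myf iva
Final line 9: iva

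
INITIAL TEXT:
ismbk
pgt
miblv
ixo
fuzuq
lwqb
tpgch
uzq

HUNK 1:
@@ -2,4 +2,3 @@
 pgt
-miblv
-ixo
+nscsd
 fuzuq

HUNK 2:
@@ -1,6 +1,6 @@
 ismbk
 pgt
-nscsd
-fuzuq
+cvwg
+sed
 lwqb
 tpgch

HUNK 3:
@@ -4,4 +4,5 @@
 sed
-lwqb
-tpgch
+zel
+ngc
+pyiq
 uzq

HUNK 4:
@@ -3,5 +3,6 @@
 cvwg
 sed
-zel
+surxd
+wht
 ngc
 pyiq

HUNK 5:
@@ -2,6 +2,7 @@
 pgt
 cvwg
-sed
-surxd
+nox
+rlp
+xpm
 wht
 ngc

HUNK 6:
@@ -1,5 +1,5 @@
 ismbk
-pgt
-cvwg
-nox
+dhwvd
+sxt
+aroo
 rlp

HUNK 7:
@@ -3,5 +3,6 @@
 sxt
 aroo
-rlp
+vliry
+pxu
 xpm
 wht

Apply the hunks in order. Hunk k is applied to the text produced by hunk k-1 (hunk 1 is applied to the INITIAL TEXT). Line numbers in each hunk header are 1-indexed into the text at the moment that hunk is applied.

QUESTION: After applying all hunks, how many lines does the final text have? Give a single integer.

Hunk 1: at line 2 remove [miblv,ixo] add [nscsd] -> 7 lines: ismbk pgt nscsd fuzuq lwqb tpgch uzq
Hunk 2: at line 1 remove [nscsd,fuzuq] add [cvwg,sed] -> 7 lines: ismbk pgt cvwg sed lwqb tpgch uzq
Hunk 3: at line 4 remove [lwqb,tpgch] add [zel,ngc,pyiq] -> 8 lines: ismbk pgt cvwg sed zel ngc pyiq uzq
Hunk 4: at line 3 remove [zel] add [surxd,wht] -> 9 lines: ismbk pgt cvwg sed surxd wht ngc pyiq uzq
Hunk 5: at line 2 remove [sed,surxd] add [nox,rlp,xpm] -> 10 lines: ismbk pgt cvwg nox rlp xpm wht ngc pyiq uzq
Hunk 6: at line 1 remove [pgt,cvwg,nox] add [dhwvd,sxt,aroo] -> 10 lines: ismbk dhwvd sxt aroo rlp xpm wht ngc pyiq uzq
Hunk 7: at line 3 remove [rlp] add [vliry,pxu] -> 11 lines: ismbk dhwvd sxt aroo vliry pxu xpm wht ngc pyiq uzq
Final line count: 11

Answer: 11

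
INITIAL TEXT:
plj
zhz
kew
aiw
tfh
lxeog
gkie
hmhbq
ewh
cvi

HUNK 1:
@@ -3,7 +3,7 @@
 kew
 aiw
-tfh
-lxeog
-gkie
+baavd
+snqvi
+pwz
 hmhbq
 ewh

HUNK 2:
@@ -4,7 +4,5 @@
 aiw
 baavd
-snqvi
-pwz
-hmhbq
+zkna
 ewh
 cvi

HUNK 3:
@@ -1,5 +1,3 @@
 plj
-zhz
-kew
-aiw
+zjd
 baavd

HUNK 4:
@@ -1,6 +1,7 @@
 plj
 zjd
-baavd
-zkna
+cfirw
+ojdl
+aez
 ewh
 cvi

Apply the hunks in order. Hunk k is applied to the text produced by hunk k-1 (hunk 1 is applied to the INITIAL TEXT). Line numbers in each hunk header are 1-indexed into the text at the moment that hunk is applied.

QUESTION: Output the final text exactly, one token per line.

Hunk 1: at line 3 remove [tfh,lxeog,gkie] add [baavd,snqvi,pwz] -> 10 lines: plj zhz kew aiw baavd snqvi pwz hmhbq ewh cvi
Hunk 2: at line 4 remove [snqvi,pwz,hmhbq] add [zkna] -> 8 lines: plj zhz kew aiw baavd zkna ewh cvi
Hunk 3: at line 1 remove [zhz,kew,aiw] add [zjd] -> 6 lines: plj zjd baavd zkna ewh cvi
Hunk 4: at line 1 remove [baavd,zkna] add [cfirw,ojdl,aez] -> 7 lines: plj zjd cfirw ojdl aez ewh cvi

Answer: plj
zjd
cfirw
ojdl
aez
ewh
cvi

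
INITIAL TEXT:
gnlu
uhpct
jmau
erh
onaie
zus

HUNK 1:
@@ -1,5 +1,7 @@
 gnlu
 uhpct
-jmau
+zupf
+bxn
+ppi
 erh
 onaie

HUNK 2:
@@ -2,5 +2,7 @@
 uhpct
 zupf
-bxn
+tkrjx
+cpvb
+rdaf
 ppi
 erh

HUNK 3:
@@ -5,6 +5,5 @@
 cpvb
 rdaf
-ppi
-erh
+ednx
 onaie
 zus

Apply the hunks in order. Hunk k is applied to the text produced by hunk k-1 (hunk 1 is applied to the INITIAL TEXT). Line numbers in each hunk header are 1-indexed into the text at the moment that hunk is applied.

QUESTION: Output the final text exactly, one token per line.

Hunk 1: at line 1 remove [jmau] add [zupf,bxn,ppi] -> 8 lines: gnlu uhpct zupf bxn ppi erh onaie zus
Hunk 2: at line 2 remove [bxn] add [tkrjx,cpvb,rdaf] -> 10 lines: gnlu uhpct zupf tkrjx cpvb rdaf ppi erh onaie zus
Hunk 3: at line 5 remove [ppi,erh] add [ednx] -> 9 lines: gnlu uhpct zupf tkrjx cpvb rdaf ednx onaie zus

Answer: gnlu
uhpct
zupf
tkrjx
cpvb
rdaf
ednx
onaie
zus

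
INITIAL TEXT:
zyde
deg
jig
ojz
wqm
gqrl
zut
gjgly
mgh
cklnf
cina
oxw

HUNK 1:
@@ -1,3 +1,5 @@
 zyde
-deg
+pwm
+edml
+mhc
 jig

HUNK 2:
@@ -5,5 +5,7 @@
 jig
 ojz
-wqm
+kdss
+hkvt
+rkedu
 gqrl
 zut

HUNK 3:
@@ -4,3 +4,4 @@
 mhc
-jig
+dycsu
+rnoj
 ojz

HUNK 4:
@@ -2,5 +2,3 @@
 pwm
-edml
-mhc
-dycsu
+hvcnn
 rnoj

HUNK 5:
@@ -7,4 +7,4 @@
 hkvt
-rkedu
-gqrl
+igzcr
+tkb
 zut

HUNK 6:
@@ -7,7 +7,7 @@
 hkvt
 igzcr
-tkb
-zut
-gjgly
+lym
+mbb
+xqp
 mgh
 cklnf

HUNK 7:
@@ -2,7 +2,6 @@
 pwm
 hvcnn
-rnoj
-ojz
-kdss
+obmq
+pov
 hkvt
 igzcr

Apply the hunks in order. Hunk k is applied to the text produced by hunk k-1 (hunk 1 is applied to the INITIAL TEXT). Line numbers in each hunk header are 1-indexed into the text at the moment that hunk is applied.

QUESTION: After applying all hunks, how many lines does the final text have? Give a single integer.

Answer: 14

Derivation:
Hunk 1: at line 1 remove [deg] add [pwm,edml,mhc] -> 14 lines: zyde pwm edml mhc jig ojz wqm gqrl zut gjgly mgh cklnf cina oxw
Hunk 2: at line 5 remove [wqm] add [kdss,hkvt,rkedu] -> 16 lines: zyde pwm edml mhc jig ojz kdss hkvt rkedu gqrl zut gjgly mgh cklnf cina oxw
Hunk 3: at line 4 remove [jig] add [dycsu,rnoj] -> 17 lines: zyde pwm edml mhc dycsu rnoj ojz kdss hkvt rkedu gqrl zut gjgly mgh cklnf cina oxw
Hunk 4: at line 2 remove [edml,mhc,dycsu] add [hvcnn] -> 15 lines: zyde pwm hvcnn rnoj ojz kdss hkvt rkedu gqrl zut gjgly mgh cklnf cina oxw
Hunk 5: at line 7 remove [rkedu,gqrl] add [igzcr,tkb] -> 15 lines: zyde pwm hvcnn rnoj ojz kdss hkvt igzcr tkb zut gjgly mgh cklnf cina oxw
Hunk 6: at line 7 remove [tkb,zut,gjgly] add [lym,mbb,xqp] -> 15 lines: zyde pwm hvcnn rnoj ojz kdss hkvt igzcr lym mbb xqp mgh cklnf cina oxw
Hunk 7: at line 2 remove [rnoj,ojz,kdss] add [obmq,pov] -> 14 lines: zyde pwm hvcnn obmq pov hkvt igzcr lym mbb xqp mgh cklnf cina oxw
Final line count: 14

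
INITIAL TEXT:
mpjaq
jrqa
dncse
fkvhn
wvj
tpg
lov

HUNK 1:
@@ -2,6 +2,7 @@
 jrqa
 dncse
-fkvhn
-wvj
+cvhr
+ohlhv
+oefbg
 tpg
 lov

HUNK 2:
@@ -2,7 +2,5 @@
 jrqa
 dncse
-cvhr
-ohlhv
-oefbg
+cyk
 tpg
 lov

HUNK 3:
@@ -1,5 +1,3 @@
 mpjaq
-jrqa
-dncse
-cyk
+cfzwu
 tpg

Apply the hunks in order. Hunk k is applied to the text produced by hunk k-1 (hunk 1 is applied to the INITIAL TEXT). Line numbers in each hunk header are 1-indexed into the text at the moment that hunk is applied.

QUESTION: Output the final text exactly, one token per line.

Hunk 1: at line 2 remove [fkvhn,wvj] add [cvhr,ohlhv,oefbg] -> 8 lines: mpjaq jrqa dncse cvhr ohlhv oefbg tpg lov
Hunk 2: at line 2 remove [cvhr,ohlhv,oefbg] add [cyk] -> 6 lines: mpjaq jrqa dncse cyk tpg lov
Hunk 3: at line 1 remove [jrqa,dncse,cyk] add [cfzwu] -> 4 lines: mpjaq cfzwu tpg lov

Answer: mpjaq
cfzwu
tpg
lov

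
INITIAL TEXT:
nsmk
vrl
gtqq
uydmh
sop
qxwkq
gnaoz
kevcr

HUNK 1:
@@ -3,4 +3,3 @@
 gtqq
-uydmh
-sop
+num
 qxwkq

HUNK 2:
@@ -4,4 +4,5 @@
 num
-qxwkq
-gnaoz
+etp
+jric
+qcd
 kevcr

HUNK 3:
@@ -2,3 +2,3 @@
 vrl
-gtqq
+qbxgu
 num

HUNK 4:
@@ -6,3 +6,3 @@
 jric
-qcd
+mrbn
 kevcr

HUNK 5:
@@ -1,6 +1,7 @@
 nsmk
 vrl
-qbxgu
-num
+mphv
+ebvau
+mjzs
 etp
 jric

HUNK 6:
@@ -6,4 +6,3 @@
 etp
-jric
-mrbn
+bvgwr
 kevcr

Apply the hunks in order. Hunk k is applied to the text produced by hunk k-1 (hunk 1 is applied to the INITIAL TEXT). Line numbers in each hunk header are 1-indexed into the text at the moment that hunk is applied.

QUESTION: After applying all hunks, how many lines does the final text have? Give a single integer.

Answer: 8

Derivation:
Hunk 1: at line 3 remove [uydmh,sop] add [num] -> 7 lines: nsmk vrl gtqq num qxwkq gnaoz kevcr
Hunk 2: at line 4 remove [qxwkq,gnaoz] add [etp,jric,qcd] -> 8 lines: nsmk vrl gtqq num etp jric qcd kevcr
Hunk 3: at line 2 remove [gtqq] add [qbxgu] -> 8 lines: nsmk vrl qbxgu num etp jric qcd kevcr
Hunk 4: at line 6 remove [qcd] add [mrbn] -> 8 lines: nsmk vrl qbxgu num etp jric mrbn kevcr
Hunk 5: at line 1 remove [qbxgu,num] add [mphv,ebvau,mjzs] -> 9 lines: nsmk vrl mphv ebvau mjzs etp jric mrbn kevcr
Hunk 6: at line 6 remove [jric,mrbn] add [bvgwr] -> 8 lines: nsmk vrl mphv ebvau mjzs etp bvgwr kevcr
Final line count: 8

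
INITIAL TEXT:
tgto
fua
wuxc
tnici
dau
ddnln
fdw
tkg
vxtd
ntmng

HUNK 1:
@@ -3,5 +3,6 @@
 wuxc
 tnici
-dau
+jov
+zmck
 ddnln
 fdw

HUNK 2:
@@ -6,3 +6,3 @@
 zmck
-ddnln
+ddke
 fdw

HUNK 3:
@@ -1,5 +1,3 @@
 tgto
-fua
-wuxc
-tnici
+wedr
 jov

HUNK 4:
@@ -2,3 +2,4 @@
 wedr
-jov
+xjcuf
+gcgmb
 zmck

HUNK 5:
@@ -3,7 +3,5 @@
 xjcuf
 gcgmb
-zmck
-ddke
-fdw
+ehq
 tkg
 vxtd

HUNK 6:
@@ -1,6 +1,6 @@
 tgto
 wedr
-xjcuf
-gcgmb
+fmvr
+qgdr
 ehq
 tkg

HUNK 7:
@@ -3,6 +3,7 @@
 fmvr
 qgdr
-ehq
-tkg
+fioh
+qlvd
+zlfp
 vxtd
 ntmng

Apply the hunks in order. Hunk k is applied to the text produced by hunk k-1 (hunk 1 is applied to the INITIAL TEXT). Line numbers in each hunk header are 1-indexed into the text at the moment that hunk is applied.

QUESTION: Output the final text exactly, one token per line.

Hunk 1: at line 3 remove [dau] add [jov,zmck] -> 11 lines: tgto fua wuxc tnici jov zmck ddnln fdw tkg vxtd ntmng
Hunk 2: at line 6 remove [ddnln] add [ddke] -> 11 lines: tgto fua wuxc tnici jov zmck ddke fdw tkg vxtd ntmng
Hunk 3: at line 1 remove [fua,wuxc,tnici] add [wedr] -> 9 lines: tgto wedr jov zmck ddke fdw tkg vxtd ntmng
Hunk 4: at line 2 remove [jov] add [xjcuf,gcgmb] -> 10 lines: tgto wedr xjcuf gcgmb zmck ddke fdw tkg vxtd ntmng
Hunk 5: at line 3 remove [zmck,ddke,fdw] add [ehq] -> 8 lines: tgto wedr xjcuf gcgmb ehq tkg vxtd ntmng
Hunk 6: at line 1 remove [xjcuf,gcgmb] add [fmvr,qgdr] -> 8 lines: tgto wedr fmvr qgdr ehq tkg vxtd ntmng
Hunk 7: at line 3 remove [ehq,tkg] add [fioh,qlvd,zlfp] -> 9 lines: tgto wedr fmvr qgdr fioh qlvd zlfp vxtd ntmng

Answer: tgto
wedr
fmvr
qgdr
fioh
qlvd
zlfp
vxtd
ntmng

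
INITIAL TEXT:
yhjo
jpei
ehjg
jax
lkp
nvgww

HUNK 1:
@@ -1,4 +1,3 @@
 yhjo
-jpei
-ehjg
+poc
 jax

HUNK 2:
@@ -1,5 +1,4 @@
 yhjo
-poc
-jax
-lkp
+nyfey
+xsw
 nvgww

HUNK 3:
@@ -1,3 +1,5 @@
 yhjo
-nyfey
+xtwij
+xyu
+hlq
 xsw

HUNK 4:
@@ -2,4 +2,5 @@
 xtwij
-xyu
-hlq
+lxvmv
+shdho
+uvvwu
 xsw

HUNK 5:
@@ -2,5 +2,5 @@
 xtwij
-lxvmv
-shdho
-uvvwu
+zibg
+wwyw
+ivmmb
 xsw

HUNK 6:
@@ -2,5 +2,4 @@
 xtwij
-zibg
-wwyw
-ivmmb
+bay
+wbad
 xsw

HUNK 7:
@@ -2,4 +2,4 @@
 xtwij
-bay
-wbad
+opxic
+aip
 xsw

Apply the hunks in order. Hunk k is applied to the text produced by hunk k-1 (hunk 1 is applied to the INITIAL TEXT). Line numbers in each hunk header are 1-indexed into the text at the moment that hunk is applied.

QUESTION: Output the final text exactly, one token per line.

Hunk 1: at line 1 remove [jpei,ehjg] add [poc] -> 5 lines: yhjo poc jax lkp nvgww
Hunk 2: at line 1 remove [poc,jax,lkp] add [nyfey,xsw] -> 4 lines: yhjo nyfey xsw nvgww
Hunk 3: at line 1 remove [nyfey] add [xtwij,xyu,hlq] -> 6 lines: yhjo xtwij xyu hlq xsw nvgww
Hunk 4: at line 2 remove [xyu,hlq] add [lxvmv,shdho,uvvwu] -> 7 lines: yhjo xtwij lxvmv shdho uvvwu xsw nvgww
Hunk 5: at line 2 remove [lxvmv,shdho,uvvwu] add [zibg,wwyw,ivmmb] -> 7 lines: yhjo xtwij zibg wwyw ivmmb xsw nvgww
Hunk 6: at line 2 remove [zibg,wwyw,ivmmb] add [bay,wbad] -> 6 lines: yhjo xtwij bay wbad xsw nvgww
Hunk 7: at line 2 remove [bay,wbad] add [opxic,aip] -> 6 lines: yhjo xtwij opxic aip xsw nvgww

Answer: yhjo
xtwij
opxic
aip
xsw
nvgww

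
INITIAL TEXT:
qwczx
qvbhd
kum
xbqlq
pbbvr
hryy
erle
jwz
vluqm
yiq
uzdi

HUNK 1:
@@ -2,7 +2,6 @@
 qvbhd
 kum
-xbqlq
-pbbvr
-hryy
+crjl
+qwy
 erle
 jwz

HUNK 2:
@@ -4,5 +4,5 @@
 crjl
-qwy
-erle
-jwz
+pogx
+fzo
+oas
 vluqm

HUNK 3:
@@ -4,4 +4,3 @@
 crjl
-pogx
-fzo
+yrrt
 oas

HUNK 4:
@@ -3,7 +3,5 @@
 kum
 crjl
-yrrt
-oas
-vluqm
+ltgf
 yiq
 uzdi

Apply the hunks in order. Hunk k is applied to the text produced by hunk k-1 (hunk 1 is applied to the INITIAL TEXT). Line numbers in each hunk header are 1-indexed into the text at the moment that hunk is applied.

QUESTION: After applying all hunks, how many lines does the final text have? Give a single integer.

Answer: 7

Derivation:
Hunk 1: at line 2 remove [xbqlq,pbbvr,hryy] add [crjl,qwy] -> 10 lines: qwczx qvbhd kum crjl qwy erle jwz vluqm yiq uzdi
Hunk 2: at line 4 remove [qwy,erle,jwz] add [pogx,fzo,oas] -> 10 lines: qwczx qvbhd kum crjl pogx fzo oas vluqm yiq uzdi
Hunk 3: at line 4 remove [pogx,fzo] add [yrrt] -> 9 lines: qwczx qvbhd kum crjl yrrt oas vluqm yiq uzdi
Hunk 4: at line 3 remove [yrrt,oas,vluqm] add [ltgf] -> 7 lines: qwczx qvbhd kum crjl ltgf yiq uzdi
Final line count: 7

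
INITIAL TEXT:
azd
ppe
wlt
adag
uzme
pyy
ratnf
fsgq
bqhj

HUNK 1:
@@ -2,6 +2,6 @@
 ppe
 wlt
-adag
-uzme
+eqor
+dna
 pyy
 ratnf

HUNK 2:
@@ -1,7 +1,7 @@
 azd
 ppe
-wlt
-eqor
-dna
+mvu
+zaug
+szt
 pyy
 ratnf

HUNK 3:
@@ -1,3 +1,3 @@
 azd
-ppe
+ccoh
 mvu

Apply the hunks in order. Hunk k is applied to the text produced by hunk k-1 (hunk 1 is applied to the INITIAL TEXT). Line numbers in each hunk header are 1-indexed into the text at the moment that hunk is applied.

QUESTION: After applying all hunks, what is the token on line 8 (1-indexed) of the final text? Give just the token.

Hunk 1: at line 2 remove [adag,uzme] add [eqor,dna] -> 9 lines: azd ppe wlt eqor dna pyy ratnf fsgq bqhj
Hunk 2: at line 1 remove [wlt,eqor,dna] add [mvu,zaug,szt] -> 9 lines: azd ppe mvu zaug szt pyy ratnf fsgq bqhj
Hunk 3: at line 1 remove [ppe] add [ccoh] -> 9 lines: azd ccoh mvu zaug szt pyy ratnf fsgq bqhj
Final line 8: fsgq

Answer: fsgq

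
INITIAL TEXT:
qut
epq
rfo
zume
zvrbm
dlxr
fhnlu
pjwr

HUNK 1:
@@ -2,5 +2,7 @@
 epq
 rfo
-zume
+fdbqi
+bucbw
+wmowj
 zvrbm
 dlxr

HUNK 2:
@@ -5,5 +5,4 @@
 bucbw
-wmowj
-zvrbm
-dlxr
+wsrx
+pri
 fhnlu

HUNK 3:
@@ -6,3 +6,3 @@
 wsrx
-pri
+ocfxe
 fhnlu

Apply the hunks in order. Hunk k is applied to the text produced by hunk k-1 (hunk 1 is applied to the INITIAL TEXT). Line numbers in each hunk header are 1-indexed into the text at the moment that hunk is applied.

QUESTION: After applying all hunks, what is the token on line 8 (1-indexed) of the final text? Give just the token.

Hunk 1: at line 2 remove [zume] add [fdbqi,bucbw,wmowj] -> 10 lines: qut epq rfo fdbqi bucbw wmowj zvrbm dlxr fhnlu pjwr
Hunk 2: at line 5 remove [wmowj,zvrbm,dlxr] add [wsrx,pri] -> 9 lines: qut epq rfo fdbqi bucbw wsrx pri fhnlu pjwr
Hunk 3: at line 6 remove [pri] add [ocfxe] -> 9 lines: qut epq rfo fdbqi bucbw wsrx ocfxe fhnlu pjwr
Final line 8: fhnlu

Answer: fhnlu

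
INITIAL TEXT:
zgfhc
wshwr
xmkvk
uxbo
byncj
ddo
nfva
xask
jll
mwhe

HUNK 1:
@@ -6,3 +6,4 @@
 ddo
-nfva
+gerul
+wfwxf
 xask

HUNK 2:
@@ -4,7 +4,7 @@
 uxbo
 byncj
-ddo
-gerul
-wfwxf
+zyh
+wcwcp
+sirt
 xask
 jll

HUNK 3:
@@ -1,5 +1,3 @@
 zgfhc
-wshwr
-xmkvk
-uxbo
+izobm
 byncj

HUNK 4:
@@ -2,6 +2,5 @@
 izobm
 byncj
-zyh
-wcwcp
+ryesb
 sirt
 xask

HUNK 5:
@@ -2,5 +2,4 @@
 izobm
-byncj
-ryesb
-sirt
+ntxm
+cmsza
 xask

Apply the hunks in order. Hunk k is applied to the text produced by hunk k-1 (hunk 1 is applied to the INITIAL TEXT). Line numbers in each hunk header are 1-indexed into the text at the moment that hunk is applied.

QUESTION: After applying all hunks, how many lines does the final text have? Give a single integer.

Hunk 1: at line 6 remove [nfva] add [gerul,wfwxf] -> 11 lines: zgfhc wshwr xmkvk uxbo byncj ddo gerul wfwxf xask jll mwhe
Hunk 2: at line 4 remove [ddo,gerul,wfwxf] add [zyh,wcwcp,sirt] -> 11 lines: zgfhc wshwr xmkvk uxbo byncj zyh wcwcp sirt xask jll mwhe
Hunk 3: at line 1 remove [wshwr,xmkvk,uxbo] add [izobm] -> 9 lines: zgfhc izobm byncj zyh wcwcp sirt xask jll mwhe
Hunk 4: at line 2 remove [zyh,wcwcp] add [ryesb] -> 8 lines: zgfhc izobm byncj ryesb sirt xask jll mwhe
Hunk 5: at line 2 remove [byncj,ryesb,sirt] add [ntxm,cmsza] -> 7 lines: zgfhc izobm ntxm cmsza xask jll mwhe
Final line count: 7

Answer: 7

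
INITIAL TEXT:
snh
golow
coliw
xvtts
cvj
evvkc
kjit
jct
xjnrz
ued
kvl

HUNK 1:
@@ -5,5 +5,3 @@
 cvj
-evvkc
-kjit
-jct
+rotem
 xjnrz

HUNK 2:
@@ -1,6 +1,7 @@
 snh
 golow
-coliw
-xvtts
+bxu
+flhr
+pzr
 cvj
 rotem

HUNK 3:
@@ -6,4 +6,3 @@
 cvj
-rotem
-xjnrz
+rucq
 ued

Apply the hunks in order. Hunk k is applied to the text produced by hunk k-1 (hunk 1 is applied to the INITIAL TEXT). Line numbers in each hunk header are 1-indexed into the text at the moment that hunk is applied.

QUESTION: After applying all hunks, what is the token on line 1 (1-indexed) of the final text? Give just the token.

Answer: snh

Derivation:
Hunk 1: at line 5 remove [evvkc,kjit,jct] add [rotem] -> 9 lines: snh golow coliw xvtts cvj rotem xjnrz ued kvl
Hunk 2: at line 1 remove [coliw,xvtts] add [bxu,flhr,pzr] -> 10 lines: snh golow bxu flhr pzr cvj rotem xjnrz ued kvl
Hunk 3: at line 6 remove [rotem,xjnrz] add [rucq] -> 9 lines: snh golow bxu flhr pzr cvj rucq ued kvl
Final line 1: snh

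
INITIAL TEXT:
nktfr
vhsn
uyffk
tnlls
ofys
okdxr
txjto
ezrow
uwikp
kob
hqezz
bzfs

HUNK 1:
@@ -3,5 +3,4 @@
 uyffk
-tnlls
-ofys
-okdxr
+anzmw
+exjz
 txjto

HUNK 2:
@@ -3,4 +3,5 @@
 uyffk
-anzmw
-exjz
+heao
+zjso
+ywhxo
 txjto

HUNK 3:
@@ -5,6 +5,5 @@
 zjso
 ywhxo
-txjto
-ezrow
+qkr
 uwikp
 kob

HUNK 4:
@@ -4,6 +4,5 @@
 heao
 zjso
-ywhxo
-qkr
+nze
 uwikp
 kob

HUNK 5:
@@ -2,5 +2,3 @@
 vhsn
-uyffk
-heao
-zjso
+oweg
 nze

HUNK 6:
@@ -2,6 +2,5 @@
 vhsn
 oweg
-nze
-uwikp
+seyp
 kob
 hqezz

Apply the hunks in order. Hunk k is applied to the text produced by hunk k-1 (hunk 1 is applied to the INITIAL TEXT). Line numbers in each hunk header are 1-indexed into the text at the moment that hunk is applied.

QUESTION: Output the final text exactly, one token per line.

Answer: nktfr
vhsn
oweg
seyp
kob
hqezz
bzfs

Derivation:
Hunk 1: at line 3 remove [tnlls,ofys,okdxr] add [anzmw,exjz] -> 11 lines: nktfr vhsn uyffk anzmw exjz txjto ezrow uwikp kob hqezz bzfs
Hunk 2: at line 3 remove [anzmw,exjz] add [heao,zjso,ywhxo] -> 12 lines: nktfr vhsn uyffk heao zjso ywhxo txjto ezrow uwikp kob hqezz bzfs
Hunk 3: at line 5 remove [txjto,ezrow] add [qkr] -> 11 lines: nktfr vhsn uyffk heao zjso ywhxo qkr uwikp kob hqezz bzfs
Hunk 4: at line 4 remove [ywhxo,qkr] add [nze] -> 10 lines: nktfr vhsn uyffk heao zjso nze uwikp kob hqezz bzfs
Hunk 5: at line 2 remove [uyffk,heao,zjso] add [oweg] -> 8 lines: nktfr vhsn oweg nze uwikp kob hqezz bzfs
Hunk 6: at line 2 remove [nze,uwikp] add [seyp] -> 7 lines: nktfr vhsn oweg seyp kob hqezz bzfs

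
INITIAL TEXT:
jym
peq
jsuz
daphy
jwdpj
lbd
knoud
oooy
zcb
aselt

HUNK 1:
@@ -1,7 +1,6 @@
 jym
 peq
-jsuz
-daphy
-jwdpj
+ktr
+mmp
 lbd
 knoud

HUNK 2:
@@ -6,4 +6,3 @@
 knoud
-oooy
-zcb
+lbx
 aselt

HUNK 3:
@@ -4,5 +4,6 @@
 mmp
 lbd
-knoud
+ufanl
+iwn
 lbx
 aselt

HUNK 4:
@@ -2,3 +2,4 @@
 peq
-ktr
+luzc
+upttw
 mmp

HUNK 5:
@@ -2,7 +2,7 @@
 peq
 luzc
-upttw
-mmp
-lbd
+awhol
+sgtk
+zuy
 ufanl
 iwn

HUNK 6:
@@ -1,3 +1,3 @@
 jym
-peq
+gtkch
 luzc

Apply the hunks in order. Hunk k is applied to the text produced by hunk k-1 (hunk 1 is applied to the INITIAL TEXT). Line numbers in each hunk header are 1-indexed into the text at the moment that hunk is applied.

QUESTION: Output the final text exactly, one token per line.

Hunk 1: at line 1 remove [jsuz,daphy,jwdpj] add [ktr,mmp] -> 9 lines: jym peq ktr mmp lbd knoud oooy zcb aselt
Hunk 2: at line 6 remove [oooy,zcb] add [lbx] -> 8 lines: jym peq ktr mmp lbd knoud lbx aselt
Hunk 3: at line 4 remove [knoud] add [ufanl,iwn] -> 9 lines: jym peq ktr mmp lbd ufanl iwn lbx aselt
Hunk 4: at line 2 remove [ktr] add [luzc,upttw] -> 10 lines: jym peq luzc upttw mmp lbd ufanl iwn lbx aselt
Hunk 5: at line 2 remove [upttw,mmp,lbd] add [awhol,sgtk,zuy] -> 10 lines: jym peq luzc awhol sgtk zuy ufanl iwn lbx aselt
Hunk 6: at line 1 remove [peq] add [gtkch] -> 10 lines: jym gtkch luzc awhol sgtk zuy ufanl iwn lbx aselt

Answer: jym
gtkch
luzc
awhol
sgtk
zuy
ufanl
iwn
lbx
aselt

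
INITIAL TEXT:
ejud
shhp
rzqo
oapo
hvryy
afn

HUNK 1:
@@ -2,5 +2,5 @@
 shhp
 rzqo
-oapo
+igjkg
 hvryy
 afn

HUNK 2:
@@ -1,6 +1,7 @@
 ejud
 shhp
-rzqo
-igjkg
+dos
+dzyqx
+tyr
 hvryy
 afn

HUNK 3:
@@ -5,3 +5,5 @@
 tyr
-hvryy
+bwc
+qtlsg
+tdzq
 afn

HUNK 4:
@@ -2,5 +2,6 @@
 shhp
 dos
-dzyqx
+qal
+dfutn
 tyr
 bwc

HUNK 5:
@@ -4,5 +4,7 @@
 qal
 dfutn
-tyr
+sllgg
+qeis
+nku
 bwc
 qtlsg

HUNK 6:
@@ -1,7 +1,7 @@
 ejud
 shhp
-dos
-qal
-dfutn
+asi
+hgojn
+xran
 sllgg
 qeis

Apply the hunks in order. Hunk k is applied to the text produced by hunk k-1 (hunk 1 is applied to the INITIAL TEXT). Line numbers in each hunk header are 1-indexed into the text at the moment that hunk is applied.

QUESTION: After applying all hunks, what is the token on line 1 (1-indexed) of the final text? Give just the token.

Answer: ejud

Derivation:
Hunk 1: at line 2 remove [oapo] add [igjkg] -> 6 lines: ejud shhp rzqo igjkg hvryy afn
Hunk 2: at line 1 remove [rzqo,igjkg] add [dos,dzyqx,tyr] -> 7 lines: ejud shhp dos dzyqx tyr hvryy afn
Hunk 3: at line 5 remove [hvryy] add [bwc,qtlsg,tdzq] -> 9 lines: ejud shhp dos dzyqx tyr bwc qtlsg tdzq afn
Hunk 4: at line 2 remove [dzyqx] add [qal,dfutn] -> 10 lines: ejud shhp dos qal dfutn tyr bwc qtlsg tdzq afn
Hunk 5: at line 4 remove [tyr] add [sllgg,qeis,nku] -> 12 lines: ejud shhp dos qal dfutn sllgg qeis nku bwc qtlsg tdzq afn
Hunk 6: at line 1 remove [dos,qal,dfutn] add [asi,hgojn,xran] -> 12 lines: ejud shhp asi hgojn xran sllgg qeis nku bwc qtlsg tdzq afn
Final line 1: ejud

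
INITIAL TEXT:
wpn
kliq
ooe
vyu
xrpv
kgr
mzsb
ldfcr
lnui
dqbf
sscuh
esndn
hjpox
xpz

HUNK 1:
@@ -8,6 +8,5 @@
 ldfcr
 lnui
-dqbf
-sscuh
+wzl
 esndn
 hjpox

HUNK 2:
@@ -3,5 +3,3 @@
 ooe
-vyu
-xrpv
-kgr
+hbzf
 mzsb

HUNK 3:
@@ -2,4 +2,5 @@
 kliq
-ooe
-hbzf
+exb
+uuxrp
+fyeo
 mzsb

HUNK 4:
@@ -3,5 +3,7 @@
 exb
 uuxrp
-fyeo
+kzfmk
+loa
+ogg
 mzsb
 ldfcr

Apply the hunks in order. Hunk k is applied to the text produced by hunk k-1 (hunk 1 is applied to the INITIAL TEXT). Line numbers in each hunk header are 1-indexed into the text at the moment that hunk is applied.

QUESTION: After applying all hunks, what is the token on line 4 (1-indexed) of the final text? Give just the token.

Answer: uuxrp

Derivation:
Hunk 1: at line 8 remove [dqbf,sscuh] add [wzl] -> 13 lines: wpn kliq ooe vyu xrpv kgr mzsb ldfcr lnui wzl esndn hjpox xpz
Hunk 2: at line 3 remove [vyu,xrpv,kgr] add [hbzf] -> 11 lines: wpn kliq ooe hbzf mzsb ldfcr lnui wzl esndn hjpox xpz
Hunk 3: at line 2 remove [ooe,hbzf] add [exb,uuxrp,fyeo] -> 12 lines: wpn kliq exb uuxrp fyeo mzsb ldfcr lnui wzl esndn hjpox xpz
Hunk 4: at line 3 remove [fyeo] add [kzfmk,loa,ogg] -> 14 lines: wpn kliq exb uuxrp kzfmk loa ogg mzsb ldfcr lnui wzl esndn hjpox xpz
Final line 4: uuxrp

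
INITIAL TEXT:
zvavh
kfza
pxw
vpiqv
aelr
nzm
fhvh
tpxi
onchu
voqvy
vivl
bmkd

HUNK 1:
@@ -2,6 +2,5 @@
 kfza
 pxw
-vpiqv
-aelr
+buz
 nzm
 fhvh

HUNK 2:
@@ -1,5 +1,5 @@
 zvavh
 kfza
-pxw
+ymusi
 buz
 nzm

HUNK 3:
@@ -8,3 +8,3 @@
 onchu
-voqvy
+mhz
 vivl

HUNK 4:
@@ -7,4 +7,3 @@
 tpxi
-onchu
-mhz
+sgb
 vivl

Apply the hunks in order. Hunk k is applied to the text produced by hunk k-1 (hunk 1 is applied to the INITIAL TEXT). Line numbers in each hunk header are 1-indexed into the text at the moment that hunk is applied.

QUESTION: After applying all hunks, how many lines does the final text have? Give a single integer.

Answer: 10

Derivation:
Hunk 1: at line 2 remove [vpiqv,aelr] add [buz] -> 11 lines: zvavh kfza pxw buz nzm fhvh tpxi onchu voqvy vivl bmkd
Hunk 2: at line 1 remove [pxw] add [ymusi] -> 11 lines: zvavh kfza ymusi buz nzm fhvh tpxi onchu voqvy vivl bmkd
Hunk 3: at line 8 remove [voqvy] add [mhz] -> 11 lines: zvavh kfza ymusi buz nzm fhvh tpxi onchu mhz vivl bmkd
Hunk 4: at line 7 remove [onchu,mhz] add [sgb] -> 10 lines: zvavh kfza ymusi buz nzm fhvh tpxi sgb vivl bmkd
Final line count: 10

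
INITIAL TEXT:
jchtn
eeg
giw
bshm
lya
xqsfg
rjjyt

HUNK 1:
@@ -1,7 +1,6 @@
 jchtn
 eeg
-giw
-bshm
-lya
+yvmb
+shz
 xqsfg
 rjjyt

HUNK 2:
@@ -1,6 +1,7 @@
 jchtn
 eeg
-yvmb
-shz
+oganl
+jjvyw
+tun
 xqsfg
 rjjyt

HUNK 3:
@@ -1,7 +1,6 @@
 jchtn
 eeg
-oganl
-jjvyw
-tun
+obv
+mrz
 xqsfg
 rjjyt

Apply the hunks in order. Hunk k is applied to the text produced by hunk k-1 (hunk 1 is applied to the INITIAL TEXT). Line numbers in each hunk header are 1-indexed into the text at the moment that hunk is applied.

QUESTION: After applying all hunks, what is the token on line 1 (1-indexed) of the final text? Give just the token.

Answer: jchtn

Derivation:
Hunk 1: at line 1 remove [giw,bshm,lya] add [yvmb,shz] -> 6 lines: jchtn eeg yvmb shz xqsfg rjjyt
Hunk 2: at line 1 remove [yvmb,shz] add [oganl,jjvyw,tun] -> 7 lines: jchtn eeg oganl jjvyw tun xqsfg rjjyt
Hunk 3: at line 1 remove [oganl,jjvyw,tun] add [obv,mrz] -> 6 lines: jchtn eeg obv mrz xqsfg rjjyt
Final line 1: jchtn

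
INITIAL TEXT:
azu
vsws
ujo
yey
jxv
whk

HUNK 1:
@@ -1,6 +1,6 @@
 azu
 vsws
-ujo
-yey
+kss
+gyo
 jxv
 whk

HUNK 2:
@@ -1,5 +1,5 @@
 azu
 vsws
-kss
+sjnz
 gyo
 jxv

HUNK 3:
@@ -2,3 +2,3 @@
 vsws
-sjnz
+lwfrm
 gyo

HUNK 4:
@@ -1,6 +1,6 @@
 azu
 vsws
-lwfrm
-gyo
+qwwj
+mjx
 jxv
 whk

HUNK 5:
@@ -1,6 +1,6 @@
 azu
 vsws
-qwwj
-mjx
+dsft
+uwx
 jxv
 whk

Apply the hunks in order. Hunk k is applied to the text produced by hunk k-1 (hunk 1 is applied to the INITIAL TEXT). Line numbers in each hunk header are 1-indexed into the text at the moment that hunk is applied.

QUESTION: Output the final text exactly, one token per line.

Hunk 1: at line 1 remove [ujo,yey] add [kss,gyo] -> 6 lines: azu vsws kss gyo jxv whk
Hunk 2: at line 1 remove [kss] add [sjnz] -> 6 lines: azu vsws sjnz gyo jxv whk
Hunk 3: at line 2 remove [sjnz] add [lwfrm] -> 6 lines: azu vsws lwfrm gyo jxv whk
Hunk 4: at line 1 remove [lwfrm,gyo] add [qwwj,mjx] -> 6 lines: azu vsws qwwj mjx jxv whk
Hunk 5: at line 1 remove [qwwj,mjx] add [dsft,uwx] -> 6 lines: azu vsws dsft uwx jxv whk

Answer: azu
vsws
dsft
uwx
jxv
whk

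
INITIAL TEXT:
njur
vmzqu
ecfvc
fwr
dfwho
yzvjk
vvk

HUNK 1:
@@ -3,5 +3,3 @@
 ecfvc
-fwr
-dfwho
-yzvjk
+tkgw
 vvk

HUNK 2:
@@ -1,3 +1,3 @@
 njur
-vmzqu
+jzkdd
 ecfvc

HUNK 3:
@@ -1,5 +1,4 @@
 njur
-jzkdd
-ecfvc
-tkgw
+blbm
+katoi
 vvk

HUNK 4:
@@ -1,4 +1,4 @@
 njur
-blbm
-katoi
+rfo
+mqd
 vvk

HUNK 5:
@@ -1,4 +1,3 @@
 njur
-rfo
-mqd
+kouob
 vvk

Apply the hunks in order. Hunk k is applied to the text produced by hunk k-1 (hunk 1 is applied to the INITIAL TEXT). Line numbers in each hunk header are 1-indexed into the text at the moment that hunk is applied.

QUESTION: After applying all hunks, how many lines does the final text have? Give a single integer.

Hunk 1: at line 3 remove [fwr,dfwho,yzvjk] add [tkgw] -> 5 lines: njur vmzqu ecfvc tkgw vvk
Hunk 2: at line 1 remove [vmzqu] add [jzkdd] -> 5 lines: njur jzkdd ecfvc tkgw vvk
Hunk 3: at line 1 remove [jzkdd,ecfvc,tkgw] add [blbm,katoi] -> 4 lines: njur blbm katoi vvk
Hunk 4: at line 1 remove [blbm,katoi] add [rfo,mqd] -> 4 lines: njur rfo mqd vvk
Hunk 5: at line 1 remove [rfo,mqd] add [kouob] -> 3 lines: njur kouob vvk
Final line count: 3

Answer: 3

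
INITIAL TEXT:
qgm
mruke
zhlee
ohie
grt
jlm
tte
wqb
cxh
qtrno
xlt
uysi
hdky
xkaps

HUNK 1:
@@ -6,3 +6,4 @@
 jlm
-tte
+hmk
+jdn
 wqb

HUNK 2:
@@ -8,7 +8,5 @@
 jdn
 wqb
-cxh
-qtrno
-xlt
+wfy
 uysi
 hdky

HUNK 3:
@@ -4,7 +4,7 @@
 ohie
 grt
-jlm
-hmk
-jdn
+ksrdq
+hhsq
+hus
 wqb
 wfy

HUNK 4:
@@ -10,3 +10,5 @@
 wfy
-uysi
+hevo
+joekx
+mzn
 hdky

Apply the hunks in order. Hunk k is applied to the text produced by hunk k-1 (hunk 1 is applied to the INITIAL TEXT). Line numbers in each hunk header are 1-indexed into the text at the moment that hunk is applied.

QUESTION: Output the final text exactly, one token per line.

Hunk 1: at line 6 remove [tte] add [hmk,jdn] -> 15 lines: qgm mruke zhlee ohie grt jlm hmk jdn wqb cxh qtrno xlt uysi hdky xkaps
Hunk 2: at line 8 remove [cxh,qtrno,xlt] add [wfy] -> 13 lines: qgm mruke zhlee ohie grt jlm hmk jdn wqb wfy uysi hdky xkaps
Hunk 3: at line 4 remove [jlm,hmk,jdn] add [ksrdq,hhsq,hus] -> 13 lines: qgm mruke zhlee ohie grt ksrdq hhsq hus wqb wfy uysi hdky xkaps
Hunk 4: at line 10 remove [uysi] add [hevo,joekx,mzn] -> 15 lines: qgm mruke zhlee ohie grt ksrdq hhsq hus wqb wfy hevo joekx mzn hdky xkaps

Answer: qgm
mruke
zhlee
ohie
grt
ksrdq
hhsq
hus
wqb
wfy
hevo
joekx
mzn
hdky
xkaps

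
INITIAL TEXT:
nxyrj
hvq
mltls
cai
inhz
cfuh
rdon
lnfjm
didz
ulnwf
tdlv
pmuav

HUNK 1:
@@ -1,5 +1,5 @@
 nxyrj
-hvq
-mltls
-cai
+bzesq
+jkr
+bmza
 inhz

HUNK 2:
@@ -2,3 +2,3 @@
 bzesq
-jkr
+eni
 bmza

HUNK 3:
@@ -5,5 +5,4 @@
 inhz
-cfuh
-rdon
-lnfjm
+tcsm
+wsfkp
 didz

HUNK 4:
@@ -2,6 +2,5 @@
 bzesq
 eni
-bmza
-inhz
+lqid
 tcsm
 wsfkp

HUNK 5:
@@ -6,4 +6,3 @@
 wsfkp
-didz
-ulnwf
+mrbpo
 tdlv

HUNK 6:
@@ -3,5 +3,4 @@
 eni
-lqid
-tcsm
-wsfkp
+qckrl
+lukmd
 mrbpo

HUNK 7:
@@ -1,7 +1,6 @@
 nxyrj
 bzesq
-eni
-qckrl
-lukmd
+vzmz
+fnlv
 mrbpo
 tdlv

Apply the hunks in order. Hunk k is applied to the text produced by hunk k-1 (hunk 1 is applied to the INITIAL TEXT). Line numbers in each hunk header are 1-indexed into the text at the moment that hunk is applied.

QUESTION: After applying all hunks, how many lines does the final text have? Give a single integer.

Answer: 7

Derivation:
Hunk 1: at line 1 remove [hvq,mltls,cai] add [bzesq,jkr,bmza] -> 12 lines: nxyrj bzesq jkr bmza inhz cfuh rdon lnfjm didz ulnwf tdlv pmuav
Hunk 2: at line 2 remove [jkr] add [eni] -> 12 lines: nxyrj bzesq eni bmza inhz cfuh rdon lnfjm didz ulnwf tdlv pmuav
Hunk 3: at line 5 remove [cfuh,rdon,lnfjm] add [tcsm,wsfkp] -> 11 lines: nxyrj bzesq eni bmza inhz tcsm wsfkp didz ulnwf tdlv pmuav
Hunk 4: at line 2 remove [bmza,inhz] add [lqid] -> 10 lines: nxyrj bzesq eni lqid tcsm wsfkp didz ulnwf tdlv pmuav
Hunk 5: at line 6 remove [didz,ulnwf] add [mrbpo] -> 9 lines: nxyrj bzesq eni lqid tcsm wsfkp mrbpo tdlv pmuav
Hunk 6: at line 3 remove [lqid,tcsm,wsfkp] add [qckrl,lukmd] -> 8 lines: nxyrj bzesq eni qckrl lukmd mrbpo tdlv pmuav
Hunk 7: at line 1 remove [eni,qckrl,lukmd] add [vzmz,fnlv] -> 7 lines: nxyrj bzesq vzmz fnlv mrbpo tdlv pmuav
Final line count: 7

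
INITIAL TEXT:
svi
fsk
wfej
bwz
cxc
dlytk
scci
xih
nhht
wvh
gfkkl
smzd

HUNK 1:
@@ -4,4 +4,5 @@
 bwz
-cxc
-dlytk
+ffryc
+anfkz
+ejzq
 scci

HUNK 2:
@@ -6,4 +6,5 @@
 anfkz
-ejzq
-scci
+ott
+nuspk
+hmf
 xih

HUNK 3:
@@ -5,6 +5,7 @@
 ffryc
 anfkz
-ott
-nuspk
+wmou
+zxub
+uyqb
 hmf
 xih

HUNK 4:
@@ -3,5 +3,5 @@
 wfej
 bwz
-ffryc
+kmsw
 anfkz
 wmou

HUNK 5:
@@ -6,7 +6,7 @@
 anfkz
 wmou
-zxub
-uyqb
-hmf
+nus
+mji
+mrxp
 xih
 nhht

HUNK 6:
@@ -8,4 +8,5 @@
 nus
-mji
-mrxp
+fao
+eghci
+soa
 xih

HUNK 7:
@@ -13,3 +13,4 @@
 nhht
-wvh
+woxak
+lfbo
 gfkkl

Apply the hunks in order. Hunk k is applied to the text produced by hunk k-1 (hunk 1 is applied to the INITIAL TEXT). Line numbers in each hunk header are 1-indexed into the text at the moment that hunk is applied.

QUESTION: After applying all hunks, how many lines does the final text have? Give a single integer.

Hunk 1: at line 4 remove [cxc,dlytk] add [ffryc,anfkz,ejzq] -> 13 lines: svi fsk wfej bwz ffryc anfkz ejzq scci xih nhht wvh gfkkl smzd
Hunk 2: at line 6 remove [ejzq,scci] add [ott,nuspk,hmf] -> 14 lines: svi fsk wfej bwz ffryc anfkz ott nuspk hmf xih nhht wvh gfkkl smzd
Hunk 3: at line 5 remove [ott,nuspk] add [wmou,zxub,uyqb] -> 15 lines: svi fsk wfej bwz ffryc anfkz wmou zxub uyqb hmf xih nhht wvh gfkkl smzd
Hunk 4: at line 3 remove [ffryc] add [kmsw] -> 15 lines: svi fsk wfej bwz kmsw anfkz wmou zxub uyqb hmf xih nhht wvh gfkkl smzd
Hunk 5: at line 6 remove [zxub,uyqb,hmf] add [nus,mji,mrxp] -> 15 lines: svi fsk wfej bwz kmsw anfkz wmou nus mji mrxp xih nhht wvh gfkkl smzd
Hunk 6: at line 8 remove [mji,mrxp] add [fao,eghci,soa] -> 16 lines: svi fsk wfej bwz kmsw anfkz wmou nus fao eghci soa xih nhht wvh gfkkl smzd
Hunk 7: at line 13 remove [wvh] add [woxak,lfbo] -> 17 lines: svi fsk wfej bwz kmsw anfkz wmou nus fao eghci soa xih nhht woxak lfbo gfkkl smzd
Final line count: 17

Answer: 17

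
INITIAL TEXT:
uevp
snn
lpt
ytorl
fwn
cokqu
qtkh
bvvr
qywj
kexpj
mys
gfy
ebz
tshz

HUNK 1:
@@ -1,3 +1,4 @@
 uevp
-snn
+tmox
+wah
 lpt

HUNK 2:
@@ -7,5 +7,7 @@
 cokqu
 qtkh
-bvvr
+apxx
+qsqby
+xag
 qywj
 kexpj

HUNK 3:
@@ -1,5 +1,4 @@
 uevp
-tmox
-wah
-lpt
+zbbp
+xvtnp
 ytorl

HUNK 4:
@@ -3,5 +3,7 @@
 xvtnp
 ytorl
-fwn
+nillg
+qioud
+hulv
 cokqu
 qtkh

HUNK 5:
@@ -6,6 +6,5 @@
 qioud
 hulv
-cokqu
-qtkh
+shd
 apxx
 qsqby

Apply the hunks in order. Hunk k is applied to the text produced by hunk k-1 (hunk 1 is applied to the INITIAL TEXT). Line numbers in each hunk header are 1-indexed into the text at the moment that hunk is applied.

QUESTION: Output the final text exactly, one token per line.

Answer: uevp
zbbp
xvtnp
ytorl
nillg
qioud
hulv
shd
apxx
qsqby
xag
qywj
kexpj
mys
gfy
ebz
tshz

Derivation:
Hunk 1: at line 1 remove [snn] add [tmox,wah] -> 15 lines: uevp tmox wah lpt ytorl fwn cokqu qtkh bvvr qywj kexpj mys gfy ebz tshz
Hunk 2: at line 7 remove [bvvr] add [apxx,qsqby,xag] -> 17 lines: uevp tmox wah lpt ytorl fwn cokqu qtkh apxx qsqby xag qywj kexpj mys gfy ebz tshz
Hunk 3: at line 1 remove [tmox,wah,lpt] add [zbbp,xvtnp] -> 16 lines: uevp zbbp xvtnp ytorl fwn cokqu qtkh apxx qsqby xag qywj kexpj mys gfy ebz tshz
Hunk 4: at line 3 remove [fwn] add [nillg,qioud,hulv] -> 18 lines: uevp zbbp xvtnp ytorl nillg qioud hulv cokqu qtkh apxx qsqby xag qywj kexpj mys gfy ebz tshz
Hunk 5: at line 6 remove [cokqu,qtkh] add [shd] -> 17 lines: uevp zbbp xvtnp ytorl nillg qioud hulv shd apxx qsqby xag qywj kexpj mys gfy ebz tshz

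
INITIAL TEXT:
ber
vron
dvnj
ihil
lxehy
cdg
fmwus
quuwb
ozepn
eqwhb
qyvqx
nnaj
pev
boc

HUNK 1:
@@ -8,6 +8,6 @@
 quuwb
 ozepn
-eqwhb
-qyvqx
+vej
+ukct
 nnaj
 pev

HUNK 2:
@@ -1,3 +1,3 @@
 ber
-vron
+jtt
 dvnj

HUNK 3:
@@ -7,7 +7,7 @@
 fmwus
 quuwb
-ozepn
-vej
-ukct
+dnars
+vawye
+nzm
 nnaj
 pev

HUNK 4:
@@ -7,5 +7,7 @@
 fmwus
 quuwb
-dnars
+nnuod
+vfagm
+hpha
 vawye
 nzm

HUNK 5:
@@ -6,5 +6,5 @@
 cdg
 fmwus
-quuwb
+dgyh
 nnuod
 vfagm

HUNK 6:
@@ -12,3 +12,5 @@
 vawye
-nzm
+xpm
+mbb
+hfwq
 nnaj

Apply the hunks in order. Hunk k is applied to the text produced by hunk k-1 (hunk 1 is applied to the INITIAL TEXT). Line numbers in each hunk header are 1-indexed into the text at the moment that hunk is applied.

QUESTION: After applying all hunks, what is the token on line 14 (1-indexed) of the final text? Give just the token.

Hunk 1: at line 8 remove [eqwhb,qyvqx] add [vej,ukct] -> 14 lines: ber vron dvnj ihil lxehy cdg fmwus quuwb ozepn vej ukct nnaj pev boc
Hunk 2: at line 1 remove [vron] add [jtt] -> 14 lines: ber jtt dvnj ihil lxehy cdg fmwus quuwb ozepn vej ukct nnaj pev boc
Hunk 3: at line 7 remove [ozepn,vej,ukct] add [dnars,vawye,nzm] -> 14 lines: ber jtt dvnj ihil lxehy cdg fmwus quuwb dnars vawye nzm nnaj pev boc
Hunk 4: at line 7 remove [dnars] add [nnuod,vfagm,hpha] -> 16 lines: ber jtt dvnj ihil lxehy cdg fmwus quuwb nnuod vfagm hpha vawye nzm nnaj pev boc
Hunk 5: at line 6 remove [quuwb] add [dgyh] -> 16 lines: ber jtt dvnj ihil lxehy cdg fmwus dgyh nnuod vfagm hpha vawye nzm nnaj pev boc
Hunk 6: at line 12 remove [nzm] add [xpm,mbb,hfwq] -> 18 lines: ber jtt dvnj ihil lxehy cdg fmwus dgyh nnuod vfagm hpha vawye xpm mbb hfwq nnaj pev boc
Final line 14: mbb

Answer: mbb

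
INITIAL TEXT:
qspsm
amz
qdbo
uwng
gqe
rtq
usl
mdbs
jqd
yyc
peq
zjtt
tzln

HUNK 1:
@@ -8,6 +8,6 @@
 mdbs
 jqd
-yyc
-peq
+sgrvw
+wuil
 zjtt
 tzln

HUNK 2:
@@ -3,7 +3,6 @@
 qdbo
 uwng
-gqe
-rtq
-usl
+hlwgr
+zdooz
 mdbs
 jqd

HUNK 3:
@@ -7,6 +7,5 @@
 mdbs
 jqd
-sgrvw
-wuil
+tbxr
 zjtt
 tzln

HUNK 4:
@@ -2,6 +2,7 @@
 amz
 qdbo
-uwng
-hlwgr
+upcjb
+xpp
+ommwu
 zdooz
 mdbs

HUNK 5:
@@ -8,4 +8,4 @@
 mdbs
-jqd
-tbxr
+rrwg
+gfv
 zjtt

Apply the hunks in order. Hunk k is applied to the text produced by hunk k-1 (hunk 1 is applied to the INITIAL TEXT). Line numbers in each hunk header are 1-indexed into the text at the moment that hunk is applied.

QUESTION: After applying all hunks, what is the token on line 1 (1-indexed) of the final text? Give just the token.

Answer: qspsm

Derivation:
Hunk 1: at line 8 remove [yyc,peq] add [sgrvw,wuil] -> 13 lines: qspsm amz qdbo uwng gqe rtq usl mdbs jqd sgrvw wuil zjtt tzln
Hunk 2: at line 3 remove [gqe,rtq,usl] add [hlwgr,zdooz] -> 12 lines: qspsm amz qdbo uwng hlwgr zdooz mdbs jqd sgrvw wuil zjtt tzln
Hunk 3: at line 7 remove [sgrvw,wuil] add [tbxr] -> 11 lines: qspsm amz qdbo uwng hlwgr zdooz mdbs jqd tbxr zjtt tzln
Hunk 4: at line 2 remove [uwng,hlwgr] add [upcjb,xpp,ommwu] -> 12 lines: qspsm amz qdbo upcjb xpp ommwu zdooz mdbs jqd tbxr zjtt tzln
Hunk 5: at line 8 remove [jqd,tbxr] add [rrwg,gfv] -> 12 lines: qspsm amz qdbo upcjb xpp ommwu zdooz mdbs rrwg gfv zjtt tzln
Final line 1: qspsm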